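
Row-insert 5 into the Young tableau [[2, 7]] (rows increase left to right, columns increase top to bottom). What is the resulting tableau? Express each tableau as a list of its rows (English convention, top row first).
In row 1, 5 replaces 7 (the leftmost entry greater than 5); 7 is bumped to row 2. 7 starts a new row 2. The new tableau is [[2, 5], [7]].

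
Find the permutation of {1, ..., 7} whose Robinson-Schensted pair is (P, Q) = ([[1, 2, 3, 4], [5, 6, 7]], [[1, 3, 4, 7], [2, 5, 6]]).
5 1 6 7 2 3 4

Reverse the RSK construction: for i from n down to 1, find the cell of Q containing i, remove the entry at that cell from P, and reverse-bump it up through P; the value ejected from row 1 is w(i).

Step i=7: Q has 7 at row 1, column 4; remove that cell from P, ejecting 4. So w(7) = 4. P is now [[1, 2, 3], [5, 6, 7]].
Step i=6: Q has 6 at row 2, column 3; remove 7 from row 2 of P and reverse-bump: 7 enters row 1 and ejects 3. So w(6) = 3. P is now [[1, 2, 7], [5, 6]].
Step i=5: Q has 5 at row 2, column 2; remove 6 from row 2 of P and reverse-bump: 6 enters row 1 and ejects 2. So w(5) = 2. P is now [[1, 6, 7], [5]].
Step i=4: Q has 4 at row 1, column 3; remove that cell from P, ejecting 7. So w(4) = 7. P is now [[1, 6], [5]].
Step i=3: Q has 3 at row 1, column 2; remove that cell from P, ejecting 6. So w(3) = 6. P is now [[1], [5]].
Step i=2: Q has 2 at row 2, column 1; remove 5 from row 2 of P and reverse-bump: 5 enters row 1 and ejects 1. So w(2) = 1. P is now [[5]].
Step i=1: Q has 1 at row 1, column 1; remove that cell from P, ejecting 5. So w(1) = 5. P is now [].

So w = 5 1 6 7 2 3 4.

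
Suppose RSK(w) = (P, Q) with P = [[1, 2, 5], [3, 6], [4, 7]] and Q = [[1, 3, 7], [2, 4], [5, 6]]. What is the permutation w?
4 3 7 6 1 2 5

Reverse the RSK construction: for i from n down to 1, find the cell of Q containing i, remove the entry at that cell from P, and reverse-bump it up through P; the value ejected from row 1 is w(i).

Step i=7: Q has 7 at row 1, column 3; remove that cell from P, ejecting 5. So w(7) = 5. P is now [[1, 2], [3, 6], [4, 7]].
Step i=6: Q has 6 at row 3, column 2; remove 7 from row 3 of P and reverse-bump: 7 enters row 2 and ejects 6; 6 enters row 1 and ejects 2. So w(6) = 2. P is now [[1, 6], [3, 7], [4]].
Step i=5: Q has 5 at row 3, column 1; remove 4 from row 3 of P and reverse-bump: 4 enters row 2 and ejects 3; 3 enters row 1 and ejects 1. So w(5) = 1. P is now [[3, 6], [4, 7]].
Step i=4: Q has 4 at row 2, column 2; remove 7 from row 2 of P and reverse-bump: 7 enters row 1 and ejects 6. So w(4) = 6. P is now [[3, 7], [4]].
Step i=3: Q has 3 at row 1, column 2; remove that cell from P, ejecting 7. So w(3) = 7. P is now [[3], [4]].
Step i=2: Q has 2 at row 2, column 1; remove 4 from row 2 of P and reverse-bump: 4 enters row 1 and ejects 3. So w(2) = 3. P is now [[4]].
Step i=1: Q has 1 at row 1, column 1; remove that cell from P, ejecting 4. So w(1) = 4. P is now [].

So w = 4 3 7 6 1 2 5.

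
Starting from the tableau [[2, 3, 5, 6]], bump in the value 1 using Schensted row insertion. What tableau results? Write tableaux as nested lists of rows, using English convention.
[[1, 3, 5, 6], [2]]

In row 1, 1 replaces 2 (the leftmost entry greater than 1); 2 is bumped to row 2. 2 starts a new row 2. The new tableau is [[1, 3, 5, 6], [2]].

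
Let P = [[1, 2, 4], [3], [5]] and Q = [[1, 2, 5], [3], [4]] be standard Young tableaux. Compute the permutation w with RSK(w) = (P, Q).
1 5 3 2 4

Reverse the RSK construction: for i from n down to 1, find the cell of Q containing i, remove the entry at that cell from P, and reverse-bump it up through P; the value ejected from row 1 is w(i).

Step i=5: Q has 5 at row 1, column 3; remove that cell from P, ejecting 4. So w(5) = 4. P is now [[1, 2], [3], [5]].
Step i=4: Q has 4 at row 3, column 1; remove 5 from row 3 of P and reverse-bump: 5 enters row 2 and ejects 3; 3 enters row 1 and ejects 2. So w(4) = 2. P is now [[1, 3], [5]].
Step i=3: Q has 3 at row 2, column 1; remove 5 from row 2 of P and reverse-bump: 5 enters row 1 and ejects 3. So w(3) = 3. P is now [[1, 5]].
Step i=2: Q has 2 at row 1, column 2; remove that cell from P, ejecting 5. So w(2) = 5. P is now [[1]].
Step i=1: Q has 1 at row 1, column 1; remove that cell from P, ejecting 1. So w(1) = 1. P is now [].

So w = 1 5 3 2 4.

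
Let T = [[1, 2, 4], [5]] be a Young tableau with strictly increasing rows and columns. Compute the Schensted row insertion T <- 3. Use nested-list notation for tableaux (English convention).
[[1, 2, 3], [4], [5]]

In row 1, 3 replaces 4 (the leftmost entry greater than 3); 4 is bumped to row 2. In row 2, 4 replaces 5 (the leftmost entry greater than 4); 5 is bumped to row 3. 5 starts a new row 3. The new tableau is [[1, 2, 3], [4], [5]].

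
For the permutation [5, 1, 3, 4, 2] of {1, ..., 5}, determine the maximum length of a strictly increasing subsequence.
3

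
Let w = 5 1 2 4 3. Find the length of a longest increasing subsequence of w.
3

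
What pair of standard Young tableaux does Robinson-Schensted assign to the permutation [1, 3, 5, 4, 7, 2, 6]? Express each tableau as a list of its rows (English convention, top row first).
Insert each entry of the permutation into P by Schensted row insertion, recording in Q the position of each new cell.

Insert 1: appended to row 1. P = [[1]].
Insert 3: appended to row 1. P = [[1, 3]].
Insert 5: appended to row 1. P = [[1, 3, 5]].
Insert 4: 4 bumps 5 from row 1; 5 starts row 2. P = [[1, 3, 4], [5]].
Insert 7: appended to row 1. P = [[1, 3, 4, 7], [5]].
Insert 2: 2 bumps 3 from row 1; 3 bumps 5 from row 2; 5 starts row 3. P = [[1, 2, 4, 7], [3], [5]].
Insert 6: 6 bumps 7 from row 1; 7 appends to row 2. P = [[1, 2, 4, 6], [3, 7], [5]].

So P = [[1, 2, 4, 6], [3, 7], [5]], Q = [[1, 2, 3, 5], [4, 7], [6]].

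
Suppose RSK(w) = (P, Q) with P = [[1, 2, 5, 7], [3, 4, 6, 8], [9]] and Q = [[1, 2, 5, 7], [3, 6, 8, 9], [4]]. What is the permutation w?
Reverse RSK: for i = n, n-1, ..., 1, locate i in Q, remove the corresponding corner cell from P, and reverse-bump its entry up through P; the value ejected from row 1 is w(i).

So w = 3 9 4 1 6 2 8 5 7.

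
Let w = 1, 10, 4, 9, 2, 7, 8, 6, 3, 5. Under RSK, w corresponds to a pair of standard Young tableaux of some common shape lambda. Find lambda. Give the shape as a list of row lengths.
Row-insert each entry into an empty tableau.

After inserting 1: P = [[1]].
After inserting 10: P = [[1, 10]].
After inserting 4: P = [[1, 4], [10]].
After inserting 9: P = [[1, 4, 9], [10]].
After inserting 2: P = [[1, 2, 9], [4], [10]].
After inserting 7: P = [[1, 2, 7], [4, 9], [10]].
After inserting 8: P = [[1, 2, 7, 8], [4, 9], [10]].
After inserting 6: P = [[1, 2, 6, 8], [4, 7], [9], [10]].
After inserting 3: P = [[1, 2, 3, 8], [4, 6], [7], [9], [10]].
After inserting 5: P = [[1, 2, 3, 5], [4, 6, 8], [7], [9], [10]].

The final insertion tableau P = [[1, 2, 3, 5], [4, 6, 8], [7], [9], [10]] has shape [4, 3, 1, 1, 1].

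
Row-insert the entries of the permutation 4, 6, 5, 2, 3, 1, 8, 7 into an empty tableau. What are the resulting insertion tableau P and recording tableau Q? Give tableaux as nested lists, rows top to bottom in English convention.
Insert each entry of the permutation into P by Schensted row insertion, recording in Q the position of each new cell.

Insert 4: appended to row 1. P = [[4]], Q = [[1]].
Insert 6: appended to row 1. P = [[4, 6]], Q = [[1, 2]].
Insert 5: 5 bumps 6 from row 1; 6 starts row 2. P = [[4, 5], [6]], Q = [[1, 2], [3]].
Insert 2: 2 bumps 4 from row 1; 4 bumps 6 from row 2; 6 starts row 3. P = [[2, 5], [4], [6]], Q = [[1, 2], [3], [4]].
Insert 3: 3 bumps 5 from row 1; 5 appends to row 2. P = [[2, 3], [4, 5], [6]], Q = [[1, 2], [3, 5], [4]].
Insert 1: 1 bumps 2 from row 1; 2 bumps 4 from row 2; 4 bumps 6 from row 3; 6 starts row 4. P = [[1, 3], [2, 5], [4], [6]], Q = [[1, 2], [3, 5], [4], [6]].
Insert 8: appended to row 1. P = [[1, 3, 8], [2, 5], [4], [6]], Q = [[1, 2, 7], [3, 5], [4], [6]].
Insert 7: 7 bumps 8 from row 1; 8 appends to row 2. P = [[1, 3, 7], [2, 5, 8], [4], [6]], Q = [[1, 2, 7], [3, 5, 8], [4], [6]].

So P = [[1, 3, 7], [2, 5, 8], [4], [6]], Q = [[1, 2, 7], [3, 5, 8], [4], [6]].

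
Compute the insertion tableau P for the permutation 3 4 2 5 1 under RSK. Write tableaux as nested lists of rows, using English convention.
Insert 3: appended to row 1. P = [[3]].
Insert 4: appended to row 1. P = [[3, 4]].
Insert 2: 2 bumps 3 from row 1; 3 starts row 2. P = [[2, 4], [3]].
Insert 5: appended to row 1. P = [[2, 4, 5], [3]].
Insert 1: 1 bumps 2 from row 1; 2 bumps 3 from row 2; 3 starts row 3. P = [[1, 4, 5], [2], [3]].

So P = [[1, 4, 5], [2], [3]].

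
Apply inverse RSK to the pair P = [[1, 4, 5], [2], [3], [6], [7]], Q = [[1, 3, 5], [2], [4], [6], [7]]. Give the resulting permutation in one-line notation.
Reverse the RSK construction: for i from n down to 1, find the cell of Q containing i, remove the entry at that cell from P, and reverse-bump it up through P; the value ejected from row 1 is w(i).

Step i=7: Q has 7 at row 5, column 1; remove 7 from row 5 of P and reverse-bump: 7 enters row 4 and ejects 6; 6 enters row 3 and ejects 3; 3 enters row 2 and ejects 2; 2 enters row 1 and ejects 1. So w(7) = 1. P is now [[2, 4, 5], [3], [6], [7]].
Step i=6: Q has 6 at row 4, column 1; remove 7 from row 4 of P and reverse-bump: 7 enters row 3 and ejects 6; 6 enters row 2 and ejects 3; 3 enters row 1 and ejects 2. So w(6) = 2. P is now [[3, 4, 5], [6], [7]].
Step i=5: Q has 5 at row 1, column 3; remove that cell from P, ejecting 5. So w(5) = 5. P is now [[3, 4], [6], [7]].
Step i=4: Q has 4 at row 3, column 1; remove 7 from row 3 of P and reverse-bump: 7 enters row 2 and ejects 6; 6 enters row 1 and ejects 4. So w(4) = 4. P is now [[3, 6], [7]].
Step i=3: Q has 3 at row 1, column 2; remove that cell from P, ejecting 6. So w(3) = 6. P is now [[3], [7]].
Step i=2: Q has 2 at row 2, column 1; remove 7 from row 2 of P and reverse-bump: 7 enters row 1 and ejects 3. So w(2) = 3. P is now [[7]].
Step i=1: Q has 1 at row 1, column 1; remove that cell from P, ejecting 7. So w(1) = 7. P is now [].

So w = 7 3 6 4 5 2 1.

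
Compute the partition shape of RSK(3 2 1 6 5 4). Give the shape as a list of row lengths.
Row-insert each entry into an empty tableau.

After inserting 3: P = [[3]].
After inserting 2: P = [[2], [3]].
After inserting 1: P = [[1], [2], [3]].
After inserting 6: P = [[1, 6], [2], [3]].
After inserting 5: P = [[1, 5], [2, 6], [3]].
After inserting 4: P = [[1, 4], [2, 5], [3, 6]].

The final insertion tableau P = [[1, 4], [2, 5], [3, 6]] has shape [2, 2, 2].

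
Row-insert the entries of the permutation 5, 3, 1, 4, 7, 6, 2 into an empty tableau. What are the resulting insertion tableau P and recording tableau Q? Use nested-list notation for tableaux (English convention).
Insert each entry of the permutation into P by Schensted row insertion, recording in Q the position of each new cell.

Insert 5: appended to row 1. P = [[5]].
Insert 3: 3 bumps 5 from row 1; 5 starts row 2. P = [[3], [5]].
Insert 1: 1 bumps 3 from row 1; 3 bumps 5 from row 2; 5 starts row 3. P = [[1], [3], [5]].
Insert 4: appended to row 1. P = [[1, 4], [3], [5]].
Insert 7: appended to row 1. P = [[1, 4, 7], [3], [5]].
Insert 6: 6 bumps 7 from row 1; 7 appends to row 2. P = [[1, 4, 6], [3, 7], [5]].
Insert 2: 2 bumps 4 from row 1; 4 bumps 7 from row 2; 7 appends to row 3. P = [[1, 2, 6], [3, 4], [5, 7]].

So P = [[1, 2, 6], [3, 4], [5, 7]], Q = [[1, 4, 5], [2, 6], [3, 7]].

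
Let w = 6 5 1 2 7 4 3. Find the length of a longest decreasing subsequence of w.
4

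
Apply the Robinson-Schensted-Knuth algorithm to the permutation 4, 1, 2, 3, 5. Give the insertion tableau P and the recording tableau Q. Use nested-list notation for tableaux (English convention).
Insert each entry of the permutation into P by Schensted row insertion, recording in Q the position of each new cell.

Insert 4: appended to row 1. P = [[4]].
Insert 1: 1 bumps 4 from row 1; 4 starts row 2. P = [[1], [4]].
Insert 2: appended to row 1. P = [[1, 2], [4]].
Insert 3: appended to row 1. P = [[1, 2, 3], [4]].
Insert 5: appended to row 1. P = [[1, 2, 3, 5], [4]].

So P = [[1, 2, 3, 5], [4]], Q = [[1, 3, 4, 5], [2]].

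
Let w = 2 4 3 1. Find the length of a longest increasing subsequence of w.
2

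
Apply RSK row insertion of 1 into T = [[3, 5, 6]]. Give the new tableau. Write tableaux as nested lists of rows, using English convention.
[[1, 5, 6], [3]]

In row 1, 1 replaces 3 (the leftmost entry greater than 1); 3 is bumped to row 2. 3 starts a new row 2. The new tableau is [[1, 5, 6], [3]].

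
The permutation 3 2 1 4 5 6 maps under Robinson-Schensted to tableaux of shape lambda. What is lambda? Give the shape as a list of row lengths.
[4, 1, 1]

RSK row insertion gives P = [[1, 4, 5, 6], [2], [3]], which has shape [4, 1, 1].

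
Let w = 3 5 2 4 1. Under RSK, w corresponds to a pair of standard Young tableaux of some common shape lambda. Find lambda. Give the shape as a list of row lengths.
[2, 2, 1]

Row-insert each entry into an empty tableau.

After inserting 3: P = [[3]].
After inserting 5: P = [[3, 5]].
After inserting 2: P = [[2, 5], [3]].
After inserting 4: P = [[2, 4], [3, 5]].
After inserting 1: P = [[1, 4], [2, 5], [3]].

The final insertion tableau P = [[1, 4], [2, 5], [3]] has shape [2, 2, 1].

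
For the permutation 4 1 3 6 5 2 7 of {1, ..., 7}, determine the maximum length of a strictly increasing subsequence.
4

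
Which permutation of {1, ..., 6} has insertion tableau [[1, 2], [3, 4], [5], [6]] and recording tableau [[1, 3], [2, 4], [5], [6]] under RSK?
Reverse RSK: for i = n, n-1, ..., 1, locate i in Q, remove the corresponding corner cell from P, and reverse-bump its entry up through P; the value ejected from row 1 is w(i).

So w = 3 1 6 5 4 2.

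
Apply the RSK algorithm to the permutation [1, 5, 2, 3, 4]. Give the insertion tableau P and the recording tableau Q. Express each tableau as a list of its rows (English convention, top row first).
P = [[1, 2, 3, 4], [5]], Q = [[1, 2, 4, 5], [3]]

Insert each entry of the permutation into P by Schensted row insertion, recording in Q the position of each new cell.

Insert 1: appended to row 1. P = [[1]], Q = [[1]].
Insert 5: appended to row 1. P = [[1, 5]], Q = [[1, 2]].
Insert 2: 2 bumps 5 from row 1; 5 starts row 2. P = [[1, 2], [5]], Q = [[1, 2], [3]].
Insert 3: appended to row 1. P = [[1, 2, 3], [5]], Q = [[1, 2, 4], [3]].
Insert 4: appended to row 1. P = [[1, 2, 3, 4], [5]], Q = [[1, 2, 4, 5], [3]].

So P = [[1, 2, 3, 4], [5]], Q = [[1, 2, 4, 5], [3]].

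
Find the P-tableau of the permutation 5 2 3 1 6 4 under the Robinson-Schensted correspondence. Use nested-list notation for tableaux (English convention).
Insert 5: appended to row 1. P = [[5]].
Insert 2: 2 bumps 5 from row 1; 5 starts row 2. P = [[2], [5]].
Insert 3: appended to row 1. P = [[2, 3], [5]].
Insert 1: 1 bumps 2 from row 1; 2 bumps 5 from row 2; 5 starts row 3. P = [[1, 3], [2], [5]].
Insert 6: appended to row 1. P = [[1, 3, 6], [2], [5]].
Insert 4: 4 bumps 6 from row 1; 6 appends to row 2. P = [[1, 3, 4], [2, 6], [5]].

So P = [[1, 3, 4], [2, 6], [5]].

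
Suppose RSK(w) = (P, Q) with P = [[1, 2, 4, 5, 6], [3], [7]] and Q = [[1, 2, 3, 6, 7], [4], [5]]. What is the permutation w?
1 3 7 4 2 5 6

Reverse RSK: for i = n, n-1, ..., 1, locate i in Q, remove the corresponding corner cell from P, and reverse-bump its entry up through P; the value ejected from row 1 is w(i).

So w = 1 3 7 4 2 5 6.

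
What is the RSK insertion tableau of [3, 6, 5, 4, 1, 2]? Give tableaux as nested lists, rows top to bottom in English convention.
P = [[1, 2], [3, 4], [5], [6]]

Insert 3: appended to row 1. P = [[3]].
Insert 6: appended to row 1. P = [[3, 6]].
Insert 5: 5 bumps 6 from row 1; 6 starts row 2. P = [[3, 5], [6]].
Insert 4: 4 bumps 5 from row 1; 5 bumps 6 from row 2; 6 starts row 3. P = [[3, 4], [5], [6]].
Insert 1: 1 bumps 3 from row 1; 3 bumps 5 from row 2; 5 bumps 6 from row 3; 6 starts row 4. P = [[1, 4], [3], [5], [6]].
Insert 2: 2 bumps 4 from row 1; 4 appends to row 2. P = [[1, 2], [3, 4], [5], [6]].

So P = [[1, 2], [3, 4], [5], [6]].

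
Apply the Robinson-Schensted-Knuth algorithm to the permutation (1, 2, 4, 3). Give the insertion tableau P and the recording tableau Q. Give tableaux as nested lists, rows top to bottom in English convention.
P = [[1, 2, 3], [4]], Q = [[1, 2, 3], [4]]

Insert each entry of the permutation into P by Schensted row insertion, recording in Q the position of each new cell.

Insert 1: appended to row 1. P = [[1]].
Insert 2: appended to row 1. P = [[1, 2]].
Insert 4: appended to row 1. P = [[1, 2, 4]].
Insert 3: 3 bumps 4 from row 1; 4 starts row 2. P = [[1, 2, 3], [4]].

So P = [[1, 2, 3], [4]], Q = [[1, 2, 3], [4]].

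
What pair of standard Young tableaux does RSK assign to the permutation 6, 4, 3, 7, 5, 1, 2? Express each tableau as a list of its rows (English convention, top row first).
Insert each entry of the permutation into P by Schensted row insertion, recording in Q the position of each new cell.

Insert 6: appended to row 1. P = [[6]].
Insert 4: 4 bumps 6 from row 1; 6 starts row 2. P = [[4], [6]].
Insert 3: 3 bumps 4 from row 1; 4 bumps 6 from row 2; 6 starts row 3. P = [[3], [4], [6]].
Insert 7: appended to row 1. P = [[3, 7], [4], [6]].
Insert 5: 5 bumps 7 from row 1; 7 appends to row 2. P = [[3, 5], [4, 7], [6]].
Insert 1: 1 bumps 3 from row 1; 3 bumps 4 from row 2; 4 bumps 6 from row 3; 6 starts row 4. P = [[1, 5], [3, 7], [4], [6]].
Insert 2: 2 bumps 5 from row 1; 5 bumps 7 from row 2; 7 appends to row 3. P = [[1, 2], [3, 5], [4, 7], [6]].

So P = [[1, 2], [3, 5], [4, 7], [6]], Q = [[1, 4], [2, 5], [3, 7], [6]].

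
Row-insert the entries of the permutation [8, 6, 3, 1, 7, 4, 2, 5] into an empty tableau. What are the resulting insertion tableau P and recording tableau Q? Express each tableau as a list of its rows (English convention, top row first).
P = [[1, 2, 5], [3, 4], [6, 7], [8]], Q = [[1, 5, 8], [2, 6], [3, 7], [4]]

Insert each entry of the permutation into P by Schensted row insertion, recording in Q the position of each new cell.

Insert 8: appended to row 1. P = [[8]], Q = [[1]].
Insert 6: 6 bumps 8 from row 1; 8 starts row 2. P = [[6], [8]], Q = [[1], [2]].
Insert 3: 3 bumps 6 from row 1; 6 bumps 8 from row 2; 8 starts row 3. P = [[3], [6], [8]], Q = [[1], [2], [3]].
Insert 1: 1 bumps 3 from row 1; 3 bumps 6 from row 2; 6 bumps 8 from row 3; 8 starts row 4. P = [[1], [3], [6], [8]], Q = [[1], [2], [3], [4]].
Insert 7: appended to row 1. P = [[1, 7], [3], [6], [8]], Q = [[1, 5], [2], [3], [4]].
Insert 4: 4 bumps 7 from row 1; 7 appends to row 2. P = [[1, 4], [3, 7], [6], [8]], Q = [[1, 5], [2, 6], [3], [4]].
Insert 2: 2 bumps 4 from row 1; 4 bumps 7 from row 2; 7 appends to row 3. P = [[1, 2], [3, 4], [6, 7], [8]], Q = [[1, 5], [2, 6], [3, 7], [4]].
Insert 5: appended to row 1. P = [[1, 2, 5], [3, 4], [6, 7], [8]], Q = [[1, 5, 8], [2, 6], [3, 7], [4]].

So P = [[1, 2, 5], [3, 4], [6, 7], [8]], Q = [[1, 5, 8], [2, 6], [3, 7], [4]].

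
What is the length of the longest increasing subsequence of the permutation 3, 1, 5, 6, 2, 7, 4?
4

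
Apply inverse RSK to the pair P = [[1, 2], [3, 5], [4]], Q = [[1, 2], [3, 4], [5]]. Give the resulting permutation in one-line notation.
4 5 1 3 2

Reverse the RSK construction: for i from n down to 1, find the cell of Q containing i, remove the entry at that cell from P, and reverse-bump it up through P; the value ejected from row 1 is w(i).

Step i=5: Q has 5 at row 3, column 1; remove 4 from row 3 of P and reverse-bump: 4 enters row 2 and ejects 3; 3 enters row 1 and ejects 2. So w(5) = 2. P is now [[1, 3], [4, 5]].
Step i=4: Q has 4 at row 2, column 2; remove 5 from row 2 of P and reverse-bump: 5 enters row 1 and ejects 3. So w(4) = 3. P is now [[1, 5], [4]].
Step i=3: Q has 3 at row 2, column 1; remove 4 from row 2 of P and reverse-bump: 4 enters row 1 and ejects 1. So w(3) = 1. P is now [[4, 5]].
Step i=2: Q has 2 at row 1, column 2; remove that cell from P, ejecting 5. So w(2) = 5. P is now [[4]].
Step i=1: Q has 1 at row 1, column 1; remove that cell from P, ejecting 4. So w(1) = 4. P is now [].

So w = 4 5 1 3 2.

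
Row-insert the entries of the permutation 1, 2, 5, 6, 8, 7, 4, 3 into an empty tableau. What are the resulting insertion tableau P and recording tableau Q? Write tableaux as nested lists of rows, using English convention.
P = [[1, 2, 3, 6, 7], [4], [5], [8]], Q = [[1, 2, 3, 4, 5], [6], [7], [8]]

Insert each entry of the permutation into P by Schensted row insertion, recording in Q the position of each new cell.

Insert 1: appended to row 1. P = [[1]].
Insert 2: appended to row 1. P = [[1, 2]].
Insert 5: appended to row 1. P = [[1, 2, 5]].
Insert 6: appended to row 1. P = [[1, 2, 5, 6]].
Insert 8: appended to row 1. P = [[1, 2, 5, 6, 8]].
Insert 7: 7 bumps 8 from row 1; 8 starts row 2. P = [[1, 2, 5, 6, 7], [8]].
Insert 4: 4 bumps 5 from row 1; 5 bumps 8 from row 2; 8 starts row 3. P = [[1, 2, 4, 6, 7], [5], [8]].
Insert 3: 3 bumps 4 from row 1; 4 bumps 5 from row 2; 5 bumps 8 from row 3; 8 starts row 4. P = [[1, 2, 3, 6, 7], [4], [5], [8]].

So P = [[1, 2, 3, 6, 7], [4], [5], [8]], Q = [[1, 2, 3, 4, 5], [6], [7], [8]].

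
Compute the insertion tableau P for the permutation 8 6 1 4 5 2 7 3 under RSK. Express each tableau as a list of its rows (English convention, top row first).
Insert 8: appended to row 1. P = [[8]].
Insert 6: 6 bumps 8 from row 1; 8 starts row 2. P = [[6], [8]].
Insert 1: 1 bumps 6 from row 1; 6 bumps 8 from row 2; 8 starts row 3. P = [[1], [6], [8]].
Insert 4: appended to row 1. P = [[1, 4], [6], [8]].
Insert 5: appended to row 1. P = [[1, 4, 5], [6], [8]].
Insert 2: 2 bumps 4 from row 1; 4 bumps 6 from row 2; 6 bumps 8 from row 3; 8 starts row 4. P = [[1, 2, 5], [4], [6], [8]].
Insert 7: appended to row 1. P = [[1, 2, 5, 7], [4], [6], [8]].
Insert 3: 3 bumps 5 from row 1; 5 appends to row 2. P = [[1, 2, 3, 7], [4, 5], [6], [8]].

So P = [[1, 2, 3, 7], [4, 5], [6], [8]].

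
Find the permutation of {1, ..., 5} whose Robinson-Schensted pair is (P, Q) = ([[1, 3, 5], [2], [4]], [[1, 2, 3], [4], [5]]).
Reverse the RSK construction: for i from n down to 1, find the cell of Q containing i, remove the entry at that cell from P, and reverse-bump it up through P; the value ejected from row 1 is w(i).

Step i=5: Q has 5 at row 3, column 1; remove 4 from row 3 of P and reverse-bump: 4 enters row 2 and ejects 2; 2 enters row 1 and ejects 1. So w(5) = 1. P is now [[2, 3, 5], [4]].
Step i=4: Q has 4 at row 2, column 1; remove 4 from row 2 of P and reverse-bump: 4 enters row 1 and ejects 3. So w(4) = 3. P is now [[2, 4, 5]].
Step i=3: Q has 3 at row 1, column 3; remove that cell from P, ejecting 5. So w(3) = 5. P is now [[2, 4]].
Step i=2: Q has 2 at row 1, column 2; remove that cell from P, ejecting 4. So w(2) = 4. P is now [[2]].
Step i=1: Q has 1 at row 1, column 1; remove that cell from P, ejecting 2. So w(1) = 2. P is now [].

So w = 2 4 5 3 1.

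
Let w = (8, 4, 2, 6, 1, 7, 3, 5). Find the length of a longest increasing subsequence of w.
3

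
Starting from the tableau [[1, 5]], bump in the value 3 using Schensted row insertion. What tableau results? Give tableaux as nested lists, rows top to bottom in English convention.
In row 1, 3 replaces 5 (the leftmost entry greater than 3); 5 is bumped to row 2. 5 starts a new row 2. The new tableau is [[1, 3], [5]].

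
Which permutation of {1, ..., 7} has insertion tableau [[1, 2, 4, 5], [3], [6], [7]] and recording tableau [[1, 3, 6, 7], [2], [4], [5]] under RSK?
7 1 6 3 2 4 5

Reverse RSK: for i = n, n-1, ..., 1, locate i in Q, remove the corresponding corner cell from P, and reverse-bump its entry up through P; the value ejected from row 1 is w(i).

So w = 7 1 6 3 2 4 5.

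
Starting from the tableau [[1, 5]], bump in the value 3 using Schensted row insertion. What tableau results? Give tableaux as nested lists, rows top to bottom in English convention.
In row 1, 3 replaces 5 (the leftmost entry greater than 3); 5 is bumped to row 2. 5 starts a new row 2. The new tableau is [[1, 3], [5]].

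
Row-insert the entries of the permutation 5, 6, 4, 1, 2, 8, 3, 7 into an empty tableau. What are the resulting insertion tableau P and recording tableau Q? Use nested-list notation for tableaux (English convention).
Insert each entry of the permutation into P by Schensted row insertion, recording in Q the position of each new cell.

Insert 5: appended to row 1. P = [[5]].
Insert 6: appended to row 1. P = [[5, 6]].
Insert 4: 4 bumps 5 from row 1; 5 starts row 2. P = [[4, 6], [5]].
Insert 1: 1 bumps 4 from row 1; 4 bumps 5 from row 2; 5 starts row 3. P = [[1, 6], [4], [5]].
Insert 2: 2 bumps 6 from row 1; 6 appends to row 2. P = [[1, 2], [4, 6], [5]].
Insert 8: appended to row 1. P = [[1, 2, 8], [4, 6], [5]].
Insert 3: 3 bumps 8 from row 1; 8 appends to row 2. P = [[1, 2, 3], [4, 6, 8], [5]].
Insert 7: appended to row 1. P = [[1, 2, 3, 7], [4, 6, 8], [5]].

So P = [[1, 2, 3, 7], [4, 6, 8], [5]], Q = [[1, 2, 6, 8], [3, 5, 7], [4]].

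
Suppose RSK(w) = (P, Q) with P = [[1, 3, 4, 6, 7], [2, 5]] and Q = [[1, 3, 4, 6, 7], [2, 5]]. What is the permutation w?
Reverse RSK: for i = n, n-1, ..., 1, locate i in Q, remove the corresponding corner cell from P, and reverse-bump its entry up through P; the value ejected from row 1 is w(i).

So w = 2 1 3 5 4 6 7.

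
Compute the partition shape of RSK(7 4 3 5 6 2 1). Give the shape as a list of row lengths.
Row-insert each entry into an empty tableau.

After inserting 7: P = [[7]].
After inserting 4: P = [[4], [7]].
After inserting 3: P = [[3], [4], [7]].
After inserting 5: P = [[3, 5], [4], [7]].
After inserting 6: P = [[3, 5, 6], [4], [7]].
After inserting 2: P = [[2, 5, 6], [3], [4], [7]].
After inserting 1: P = [[1, 5, 6], [2], [3], [4], [7]].

The final insertion tableau P = [[1, 5, 6], [2], [3], [4], [7]] has shape [3, 1, 1, 1, 1].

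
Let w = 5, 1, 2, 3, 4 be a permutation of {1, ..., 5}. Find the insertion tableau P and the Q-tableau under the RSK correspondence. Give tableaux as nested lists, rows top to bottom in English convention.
P = [[1, 2, 3, 4], [5]], Q = [[1, 3, 4, 5], [2]]

Insert each entry of the permutation into P by Schensted row insertion, recording in Q the position of each new cell.

Insert 5: appended to row 1. P = [[5]], Q = [[1]].
Insert 1: 1 bumps 5 from row 1; 5 starts row 2. P = [[1], [5]], Q = [[1], [2]].
Insert 2: appended to row 1. P = [[1, 2], [5]], Q = [[1, 3], [2]].
Insert 3: appended to row 1. P = [[1, 2, 3], [5]], Q = [[1, 3, 4], [2]].
Insert 4: appended to row 1. P = [[1, 2, 3, 4], [5]], Q = [[1, 3, 4, 5], [2]].

So P = [[1, 2, 3, 4], [5]], Q = [[1, 3, 4, 5], [2]].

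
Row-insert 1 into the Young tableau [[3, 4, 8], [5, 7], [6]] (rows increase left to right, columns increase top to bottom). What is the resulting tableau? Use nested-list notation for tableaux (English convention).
[[1, 4, 8], [3, 7], [5], [6]]

In row 1, 1 replaces 3 (the leftmost entry greater than 1); 3 is bumped to row 2. In row 2, 3 replaces 5 (the leftmost entry greater than 3); 5 is bumped to row 3. In row 3, 5 replaces 6 (the leftmost entry greater than 5); 6 is bumped to row 4. 6 starts a new row 4. The new tableau is [[1, 4, 8], [3, 7], [5], [6]].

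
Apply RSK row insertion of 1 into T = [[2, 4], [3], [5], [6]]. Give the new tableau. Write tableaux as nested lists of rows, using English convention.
[[1, 4], [2], [3], [5], [6]]

In row 1, 1 replaces 2 (the leftmost entry greater than 1); 2 is bumped to row 2. In row 2, 2 replaces 3 (the leftmost entry greater than 2); 3 is bumped to row 3. In row 3, 3 replaces 5 (the leftmost entry greater than 3); 5 is bumped to row 4. In row 4, 5 replaces 6 (the leftmost entry greater than 5); 6 is bumped to row 5. 6 starts a new row 5. The new tableau is [[1, 4], [2], [3], [5], [6]].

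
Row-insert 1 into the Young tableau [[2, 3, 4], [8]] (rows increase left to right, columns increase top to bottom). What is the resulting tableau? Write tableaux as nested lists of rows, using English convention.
[[1, 3, 4], [2], [8]]

In row 1, 1 replaces 2 (the leftmost entry greater than 1); 2 is bumped to row 2. In row 2, 2 replaces 8 (the leftmost entry greater than 2); 8 is bumped to row 3. 8 starts a new row 3. The new tableau is [[1, 3, 4], [2], [8]].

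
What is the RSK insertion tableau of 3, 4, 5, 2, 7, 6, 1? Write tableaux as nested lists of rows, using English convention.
Insert 3: appended to row 1. P = [[3]].
Insert 4: appended to row 1. P = [[3, 4]].
Insert 5: appended to row 1. P = [[3, 4, 5]].
Insert 2: 2 bumps 3 from row 1; 3 starts row 2. P = [[2, 4, 5], [3]].
Insert 7: appended to row 1. P = [[2, 4, 5, 7], [3]].
Insert 6: 6 bumps 7 from row 1; 7 appends to row 2. P = [[2, 4, 5, 6], [3, 7]].
Insert 1: 1 bumps 2 from row 1; 2 bumps 3 from row 2; 3 starts row 3. P = [[1, 4, 5, 6], [2, 7], [3]].

So P = [[1, 4, 5, 6], [2, 7], [3]].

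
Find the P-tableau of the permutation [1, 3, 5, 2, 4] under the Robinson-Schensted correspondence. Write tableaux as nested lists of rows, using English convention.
P = [[1, 2, 4], [3, 5]]

Insert 1: appended to row 1. P = [[1]].
Insert 3: appended to row 1. P = [[1, 3]].
Insert 5: appended to row 1. P = [[1, 3, 5]].
Insert 2: 2 bumps 3 from row 1; 3 starts row 2. P = [[1, 2, 5], [3]].
Insert 4: 4 bumps 5 from row 1; 5 appends to row 2. P = [[1, 2, 4], [3, 5]].

So P = [[1, 2, 4], [3, 5]].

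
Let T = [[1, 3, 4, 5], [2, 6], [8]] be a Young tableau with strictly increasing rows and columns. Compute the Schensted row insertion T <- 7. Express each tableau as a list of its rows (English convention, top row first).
[[1, 3, 4, 5, 7], [2, 6], [8]]

7 is larger than every entry of row 1, so it is appended to row 1. The new tableau is [[1, 3, 4, 5, 7], [2, 6], [8]].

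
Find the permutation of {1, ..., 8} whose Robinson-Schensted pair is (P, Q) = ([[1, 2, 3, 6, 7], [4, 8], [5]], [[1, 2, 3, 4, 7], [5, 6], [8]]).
1 2 5 8 4 6 7 3

Reverse RSK: for i = n, n-1, ..., 1, locate i in Q, remove the corresponding corner cell from P, and reverse-bump its entry up through P; the value ejected from row 1 is w(i).

So w = 1 2 5 8 4 6 7 3.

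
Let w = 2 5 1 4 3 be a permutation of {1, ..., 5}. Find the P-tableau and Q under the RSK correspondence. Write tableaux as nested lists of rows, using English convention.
Insert each entry of the permutation into P by Schensted row insertion, recording in Q the position of each new cell.

Insert 2: appended to row 1. P = [[2]].
Insert 5: appended to row 1. P = [[2, 5]].
Insert 1: 1 bumps 2 from row 1; 2 starts row 2. P = [[1, 5], [2]].
Insert 4: 4 bumps 5 from row 1; 5 appends to row 2. P = [[1, 4], [2, 5]].
Insert 3: 3 bumps 4 from row 1; 4 bumps 5 from row 2; 5 starts row 3. P = [[1, 3], [2, 4], [5]].

So P = [[1, 3], [2, 4], [5]], Q = [[1, 2], [3, 4], [5]].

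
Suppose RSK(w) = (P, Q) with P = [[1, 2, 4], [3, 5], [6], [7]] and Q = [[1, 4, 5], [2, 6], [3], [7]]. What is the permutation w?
7 3 1 2 6 5 4

Reverse the RSK construction: for i from n down to 1, find the cell of Q containing i, remove the entry at that cell from P, and reverse-bump it up through P; the value ejected from row 1 is w(i).

Step i=7: Q has 7 at row 4, column 1; remove 7 from row 4 of P and reverse-bump: 7 enters row 3 and ejects 6; 6 enters row 2 and ejects 5; 5 enters row 1 and ejects 4. So w(7) = 4. P is now [[1, 2, 5], [3, 6], [7]].
Step i=6: Q has 6 at row 2, column 2; remove 6 from row 2 of P and reverse-bump: 6 enters row 1 and ejects 5. So w(6) = 5. P is now [[1, 2, 6], [3], [7]].
Step i=5: Q has 5 at row 1, column 3; remove that cell from P, ejecting 6. So w(5) = 6. P is now [[1, 2], [3], [7]].
Step i=4: Q has 4 at row 1, column 2; remove that cell from P, ejecting 2. So w(4) = 2. P is now [[1], [3], [7]].
Step i=3: Q has 3 at row 3, column 1; remove 7 from row 3 of P and reverse-bump: 7 enters row 2 and ejects 3; 3 enters row 1 and ejects 1. So w(3) = 1. P is now [[3], [7]].
Step i=2: Q has 2 at row 2, column 1; remove 7 from row 2 of P and reverse-bump: 7 enters row 1 and ejects 3. So w(2) = 3. P is now [[7]].
Step i=1: Q has 1 at row 1, column 1; remove that cell from P, ejecting 7. So w(1) = 7. P is now [].

So w = 7 3 1 2 6 5 4.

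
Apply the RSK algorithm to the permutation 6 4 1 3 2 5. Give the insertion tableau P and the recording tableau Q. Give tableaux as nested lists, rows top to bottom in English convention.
P = [[1, 2, 5], [3], [4], [6]], Q = [[1, 4, 6], [2], [3], [5]]

Insert each entry of the permutation into P by Schensted row insertion, recording in Q the position of each new cell.

Insert 6: appended to row 1. P = [[6]].
Insert 4: 4 bumps 6 from row 1; 6 starts row 2. P = [[4], [6]].
Insert 1: 1 bumps 4 from row 1; 4 bumps 6 from row 2; 6 starts row 3. P = [[1], [4], [6]].
Insert 3: appended to row 1. P = [[1, 3], [4], [6]].
Insert 2: 2 bumps 3 from row 1; 3 bumps 4 from row 2; 4 bumps 6 from row 3; 6 starts row 4. P = [[1, 2], [3], [4], [6]].
Insert 5: appended to row 1. P = [[1, 2, 5], [3], [4], [6]].

So P = [[1, 2, 5], [3], [4], [6]], Q = [[1, 4, 6], [2], [3], [5]].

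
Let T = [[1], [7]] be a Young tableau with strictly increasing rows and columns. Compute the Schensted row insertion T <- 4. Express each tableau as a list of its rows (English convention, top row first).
4 is larger than every entry of row 1, so it is appended to row 1. The new tableau is [[1, 4], [7]].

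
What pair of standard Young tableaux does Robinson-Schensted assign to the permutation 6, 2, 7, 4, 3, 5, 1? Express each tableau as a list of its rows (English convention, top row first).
Insert each entry of the permutation into P by Schensted row insertion, recording in Q the position of each new cell.

Insert 6: appended to row 1. P = [[6]].
Insert 2: 2 bumps 6 from row 1; 6 starts row 2. P = [[2], [6]].
Insert 7: appended to row 1. P = [[2, 7], [6]].
Insert 4: 4 bumps 7 from row 1; 7 appends to row 2. P = [[2, 4], [6, 7]].
Insert 3: 3 bumps 4 from row 1; 4 bumps 6 from row 2; 6 starts row 3. P = [[2, 3], [4, 7], [6]].
Insert 5: appended to row 1. P = [[2, 3, 5], [4, 7], [6]].
Insert 1: 1 bumps 2 from row 1; 2 bumps 4 from row 2; 4 bumps 6 from row 3; 6 starts row 4. P = [[1, 3, 5], [2, 7], [4], [6]].

So P = [[1, 3, 5], [2, 7], [4], [6]], Q = [[1, 3, 6], [2, 4], [5], [7]].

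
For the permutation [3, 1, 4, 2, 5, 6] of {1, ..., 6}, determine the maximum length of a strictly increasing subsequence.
4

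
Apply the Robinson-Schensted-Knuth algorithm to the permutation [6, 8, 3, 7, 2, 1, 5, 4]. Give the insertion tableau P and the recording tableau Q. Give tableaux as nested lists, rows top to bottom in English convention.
Insert each entry of the permutation into P by Schensted row insertion, recording in Q the position of each new cell.

Insert 6: appended to row 1. P = [[6]], Q = [[1]].
Insert 8: appended to row 1. P = [[6, 8]], Q = [[1, 2]].
Insert 3: 3 bumps 6 from row 1; 6 starts row 2. P = [[3, 8], [6]], Q = [[1, 2], [3]].
Insert 7: 7 bumps 8 from row 1; 8 appends to row 2. P = [[3, 7], [6, 8]], Q = [[1, 2], [3, 4]].
Insert 2: 2 bumps 3 from row 1; 3 bumps 6 from row 2; 6 starts row 3. P = [[2, 7], [3, 8], [6]], Q = [[1, 2], [3, 4], [5]].
Insert 1: 1 bumps 2 from row 1; 2 bumps 3 from row 2; 3 bumps 6 from row 3; 6 starts row 4. P = [[1, 7], [2, 8], [3], [6]], Q = [[1, 2], [3, 4], [5], [6]].
Insert 5: 5 bumps 7 from row 1; 7 bumps 8 from row 2; 8 appends to row 3. P = [[1, 5], [2, 7], [3, 8], [6]], Q = [[1, 2], [3, 4], [5, 7], [6]].
Insert 4: 4 bumps 5 from row 1; 5 bumps 7 from row 2; 7 bumps 8 from row 3; 8 appends to row 4. P = [[1, 4], [2, 5], [3, 7], [6, 8]], Q = [[1, 2], [3, 4], [5, 7], [6, 8]].

So P = [[1, 4], [2, 5], [3, 7], [6, 8]], Q = [[1, 2], [3, 4], [5, 7], [6, 8]].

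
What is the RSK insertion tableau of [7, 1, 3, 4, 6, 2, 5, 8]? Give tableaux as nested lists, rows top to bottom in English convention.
Insert 7: appended to row 1. P = [[7]].
Insert 1: 1 bumps 7 from row 1; 7 starts row 2. P = [[1], [7]].
Insert 3: appended to row 1. P = [[1, 3], [7]].
Insert 4: appended to row 1. P = [[1, 3, 4], [7]].
Insert 6: appended to row 1. P = [[1, 3, 4, 6], [7]].
Insert 2: 2 bumps 3 from row 1; 3 bumps 7 from row 2; 7 starts row 3. P = [[1, 2, 4, 6], [3], [7]].
Insert 5: 5 bumps 6 from row 1; 6 appends to row 2. P = [[1, 2, 4, 5], [3, 6], [7]].
Insert 8: appended to row 1. P = [[1, 2, 4, 5, 8], [3, 6], [7]].

So P = [[1, 2, 4, 5, 8], [3, 6], [7]].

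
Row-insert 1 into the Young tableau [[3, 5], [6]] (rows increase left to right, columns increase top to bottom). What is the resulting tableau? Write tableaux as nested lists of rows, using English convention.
In row 1, 1 replaces 3 (the leftmost entry greater than 1); 3 is bumped to row 2. In row 2, 3 replaces 6 (the leftmost entry greater than 3); 6 is bumped to row 3. 6 starts a new row 3. The new tableau is [[1, 5], [3], [6]].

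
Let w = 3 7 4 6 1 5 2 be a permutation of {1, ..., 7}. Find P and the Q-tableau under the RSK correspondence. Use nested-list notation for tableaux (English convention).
P = [[1, 2, 5], [3, 4], [6], [7]], Q = [[1, 2, 4], [3, 6], [5], [7]]

Insert each entry of the permutation into P by Schensted row insertion, recording in Q the position of each new cell.

After inserting 3: P = [[3]].
After inserting 7: P = [[3, 7]].
After inserting 4: P = [[3, 4], [7]].
After inserting 6: P = [[3, 4, 6], [7]].
After inserting 1: P = [[1, 4, 6], [3], [7]].
After inserting 5: P = [[1, 4, 5], [3, 6], [7]].
After inserting 2: P = [[1, 2, 5], [3, 4], [6], [7]].

So P = [[1, 2, 5], [3, 4], [6], [7]], Q = [[1, 2, 4], [3, 6], [5], [7]].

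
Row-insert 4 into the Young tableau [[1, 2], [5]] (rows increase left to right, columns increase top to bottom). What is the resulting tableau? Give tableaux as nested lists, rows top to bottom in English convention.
[[1, 2, 4], [5]]

4 is larger than every entry of row 1, so it is appended to row 1. The new tableau is [[1, 2, 4], [5]].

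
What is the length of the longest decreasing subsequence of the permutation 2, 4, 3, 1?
3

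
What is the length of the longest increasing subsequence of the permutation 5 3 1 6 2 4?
3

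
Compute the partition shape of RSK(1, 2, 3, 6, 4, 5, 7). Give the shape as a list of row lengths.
[6, 1]

Row-insert each entry into an empty tableau.

After inserting 1: P = [[1]].
After inserting 2: P = [[1, 2]].
After inserting 3: P = [[1, 2, 3]].
After inserting 6: P = [[1, 2, 3, 6]].
After inserting 4: P = [[1, 2, 3, 4], [6]].
After inserting 5: P = [[1, 2, 3, 4, 5], [6]].
After inserting 7: P = [[1, 2, 3, 4, 5, 7], [6]].

The final insertion tableau P = [[1, 2, 3, 4, 5, 7], [6]] has shape [6, 1].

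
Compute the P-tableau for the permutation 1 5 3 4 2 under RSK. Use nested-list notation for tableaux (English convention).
P = [[1, 2, 4], [3], [5]]

Insert 1: appended to row 1. P = [[1]].
Insert 5: appended to row 1. P = [[1, 5]].
Insert 3: 3 bumps 5 from row 1; 5 starts row 2. P = [[1, 3], [5]].
Insert 4: appended to row 1. P = [[1, 3, 4], [5]].
Insert 2: 2 bumps 3 from row 1; 3 bumps 5 from row 2; 5 starts row 3. P = [[1, 2, 4], [3], [5]].

So P = [[1, 2, 4], [3], [5]].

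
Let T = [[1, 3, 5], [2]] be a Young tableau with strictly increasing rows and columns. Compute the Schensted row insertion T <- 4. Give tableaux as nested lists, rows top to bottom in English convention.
In row 1, 4 replaces 5 (the leftmost entry greater than 4); 5 is bumped to row 2. 5 is appended to row 2. The new tableau is [[1, 3, 4], [2, 5]].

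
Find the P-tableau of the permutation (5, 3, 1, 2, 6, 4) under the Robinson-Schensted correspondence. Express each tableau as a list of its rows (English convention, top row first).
P = [[1, 2, 4], [3, 6], [5]]

Insert 5: appended to row 1. P = [[5]].
Insert 3: 3 bumps 5 from row 1; 5 starts row 2. P = [[3], [5]].
Insert 1: 1 bumps 3 from row 1; 3 bumps 5 from row 2; 5 starts row 3. P = [[1], [3], [5]].
Insert 2: appended to row 1. P = [[1, 2], [3], [5]].
Insert 6: appended to row 1. P = [[1, 2, 6], [3], [5]].
Insert 4: 4 bumps 6 from row 1; 6 appends to row 2. P = [[1, 2, 4], [3, 6], [5]].

So P = [[1, 2, 4], [3, 6], [5]].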